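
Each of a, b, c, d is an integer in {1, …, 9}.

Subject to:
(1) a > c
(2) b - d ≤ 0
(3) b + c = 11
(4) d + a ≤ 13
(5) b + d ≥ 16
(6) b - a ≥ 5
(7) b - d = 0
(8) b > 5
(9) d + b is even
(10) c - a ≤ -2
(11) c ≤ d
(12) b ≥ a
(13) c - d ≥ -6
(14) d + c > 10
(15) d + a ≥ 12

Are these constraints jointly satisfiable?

Unsatisfiable

Constraints 2, 6, 10, and 13 give d − b ≥ 0, b − a ≥ 5, a − c ≥ 2, c − d ≥ -6.
Adding all 4 inequalities: the left sides telescope to 0, and the right sides sum to 0 + 5 + 2 + (-6) = 1. So 0 ≥ 1, which is false.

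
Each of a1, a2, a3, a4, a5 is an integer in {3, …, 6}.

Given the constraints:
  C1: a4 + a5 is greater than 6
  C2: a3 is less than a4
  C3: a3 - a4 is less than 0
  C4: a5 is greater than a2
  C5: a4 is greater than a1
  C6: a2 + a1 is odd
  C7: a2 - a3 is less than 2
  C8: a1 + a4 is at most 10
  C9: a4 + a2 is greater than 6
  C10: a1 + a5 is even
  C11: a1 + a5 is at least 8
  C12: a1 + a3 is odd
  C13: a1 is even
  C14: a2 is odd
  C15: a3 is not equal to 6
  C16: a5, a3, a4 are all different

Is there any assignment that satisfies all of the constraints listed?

Try a1 = 4, a2 = 3, a3 = 3, a4 = 5, a5 = 4.
Check constraint 1: a4 + a5 = 9; constraint 3: a3 - a4 = -2. The remaining constraints are straightforward to verify.

Satisfiable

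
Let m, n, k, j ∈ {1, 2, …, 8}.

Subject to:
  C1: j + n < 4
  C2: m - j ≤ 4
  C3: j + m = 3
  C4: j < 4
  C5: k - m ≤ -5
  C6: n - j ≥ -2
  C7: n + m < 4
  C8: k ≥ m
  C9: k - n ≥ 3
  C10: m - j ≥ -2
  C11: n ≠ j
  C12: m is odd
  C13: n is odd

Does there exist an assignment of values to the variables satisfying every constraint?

Constraints 2, 5, 6, and 9 give k − n ≥ 3, n − j ≥ -2, j − m ≥ -4, m − k ≥ 5.
Adding all 4 inequalities: the left sides telescope to 0, and the right sides sum to 3 + (-2) + (-4) + 5 = 2. So 0 ≥ 2, which is false.

Unsatisfiable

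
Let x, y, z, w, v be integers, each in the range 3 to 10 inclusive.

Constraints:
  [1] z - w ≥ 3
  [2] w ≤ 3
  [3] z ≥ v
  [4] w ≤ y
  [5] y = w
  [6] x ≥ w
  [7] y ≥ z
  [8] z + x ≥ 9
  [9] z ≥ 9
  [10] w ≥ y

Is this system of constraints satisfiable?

Unsatisfiable

From constraints 7 and 9: y ≥ z and z ≥ 9, so y ≥ 9. From constraints 2 and 10: y ≤ w and w ≤ 3, so y ≤ 3. But 3 < 9, so no value of y works.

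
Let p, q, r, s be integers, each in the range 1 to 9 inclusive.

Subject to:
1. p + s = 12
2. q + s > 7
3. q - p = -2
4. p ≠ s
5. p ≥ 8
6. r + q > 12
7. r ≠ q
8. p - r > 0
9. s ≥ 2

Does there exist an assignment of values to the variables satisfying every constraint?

Satisfiable

Setting (p, q, r, s) = (9, 7, 8, 3) satisfies everything: constraint 1: p + s = 12; constraint 2: q + s = 10, and the others follow.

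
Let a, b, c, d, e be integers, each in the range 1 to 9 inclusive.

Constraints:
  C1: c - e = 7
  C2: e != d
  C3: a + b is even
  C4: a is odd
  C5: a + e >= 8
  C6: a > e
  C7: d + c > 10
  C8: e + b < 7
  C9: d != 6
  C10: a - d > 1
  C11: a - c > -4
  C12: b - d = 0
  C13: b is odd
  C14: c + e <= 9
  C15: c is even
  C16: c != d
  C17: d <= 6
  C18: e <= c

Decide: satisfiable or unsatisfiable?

One satisfying assignment is a = 7, b = 3, c = 8, d = 3, e = 1.
For the less obvious constraints — constraint 1: c - e = 7; constraint 5: a + e = 8; constraint 7: d + c = 11 — and the others hold by inspection.

Satisfiable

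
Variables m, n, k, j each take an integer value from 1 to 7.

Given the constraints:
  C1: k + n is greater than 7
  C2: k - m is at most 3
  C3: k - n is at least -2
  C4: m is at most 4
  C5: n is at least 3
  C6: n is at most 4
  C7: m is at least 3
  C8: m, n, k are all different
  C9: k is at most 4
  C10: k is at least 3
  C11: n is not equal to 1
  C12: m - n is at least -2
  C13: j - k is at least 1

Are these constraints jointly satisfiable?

Constraints 4, 5, 6, 7, 9, and 10 confine each of m, n, k to the 2 values {3, 4}.
Constraint 8 requires all 3 of them to be distinct, but only 2 values are available — impossible by the pigeonhole principle.

Unsatisfiable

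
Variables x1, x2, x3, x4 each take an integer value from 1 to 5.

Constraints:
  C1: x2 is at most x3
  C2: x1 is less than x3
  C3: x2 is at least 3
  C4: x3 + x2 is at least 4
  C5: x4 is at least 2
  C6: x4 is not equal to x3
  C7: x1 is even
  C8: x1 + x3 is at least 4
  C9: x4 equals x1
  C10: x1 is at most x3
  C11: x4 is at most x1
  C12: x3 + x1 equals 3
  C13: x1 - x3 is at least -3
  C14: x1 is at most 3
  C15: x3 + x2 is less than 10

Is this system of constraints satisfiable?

Unsatisfiable

From constraints 1 and 3: x3 ≥ x2 ≥ 3. From constraints 5 and 11: x1 ≥ x4 ≥ 2. Hence x3 + x1 ≥ 5. But constraint 12 requires x3 + x1 = 3, and 3 < 5. Contradiction.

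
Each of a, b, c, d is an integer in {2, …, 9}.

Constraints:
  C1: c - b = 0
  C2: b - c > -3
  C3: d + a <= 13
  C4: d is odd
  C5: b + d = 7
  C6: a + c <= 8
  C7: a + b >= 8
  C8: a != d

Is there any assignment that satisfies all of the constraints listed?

Satisfiable

Try a = 6, b = 2, c = 2, d = 5.
Check constraint 1: c - b = 0; constraint 2: b - c = 0. The remaining constraints are straightforward to verify.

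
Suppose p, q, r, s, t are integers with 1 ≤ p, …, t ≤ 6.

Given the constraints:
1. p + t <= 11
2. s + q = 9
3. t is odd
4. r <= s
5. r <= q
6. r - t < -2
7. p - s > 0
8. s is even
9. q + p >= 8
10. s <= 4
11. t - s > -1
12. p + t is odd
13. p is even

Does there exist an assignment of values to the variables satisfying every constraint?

One satisfying assignment is p = 6, q = 5, r = 1, s = 4, t = 5.
For the less obvious constraints — constraint 1: p + t = 11; constraint 2: s + q = 9; constraint 6: r - t = -4 — and the others hold by inspection.

Satisfiable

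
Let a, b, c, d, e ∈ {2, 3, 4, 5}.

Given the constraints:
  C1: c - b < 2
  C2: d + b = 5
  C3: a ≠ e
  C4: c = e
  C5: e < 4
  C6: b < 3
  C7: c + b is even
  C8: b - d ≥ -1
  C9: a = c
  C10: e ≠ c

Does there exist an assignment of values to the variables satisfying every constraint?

From constraints 4 and 9, a = c = e, so a = e. But constraint 3 says a ≠ e. Contradiction.

Unsatisfiable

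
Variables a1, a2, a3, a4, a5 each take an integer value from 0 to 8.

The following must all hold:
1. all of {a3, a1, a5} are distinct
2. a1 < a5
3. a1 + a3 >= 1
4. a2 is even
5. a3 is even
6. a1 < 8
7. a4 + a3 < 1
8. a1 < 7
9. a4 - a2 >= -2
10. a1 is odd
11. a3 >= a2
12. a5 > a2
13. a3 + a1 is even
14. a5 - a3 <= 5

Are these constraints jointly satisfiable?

Unsatisfiable

Constraint 5 makes a3 even and constraint 10 makes a1 odd, so a3 + a1 must be odd. Constraint 13 says a3 + a1 is even — contradiction.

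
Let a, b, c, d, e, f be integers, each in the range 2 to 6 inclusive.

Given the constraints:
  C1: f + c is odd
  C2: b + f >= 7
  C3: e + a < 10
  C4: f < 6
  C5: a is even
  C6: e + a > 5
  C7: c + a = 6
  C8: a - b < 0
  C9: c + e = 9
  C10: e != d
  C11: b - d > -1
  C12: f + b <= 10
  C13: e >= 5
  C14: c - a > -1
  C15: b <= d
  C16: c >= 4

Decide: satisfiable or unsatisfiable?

The assignment a = 2, b = 3, c = 4, d = 3, e = 5, f = 5 works:
  constraint 2 holds since b + f = 8.
  constraint 3 holds since e + a = 7.
The rest check out directly.

Satisfiable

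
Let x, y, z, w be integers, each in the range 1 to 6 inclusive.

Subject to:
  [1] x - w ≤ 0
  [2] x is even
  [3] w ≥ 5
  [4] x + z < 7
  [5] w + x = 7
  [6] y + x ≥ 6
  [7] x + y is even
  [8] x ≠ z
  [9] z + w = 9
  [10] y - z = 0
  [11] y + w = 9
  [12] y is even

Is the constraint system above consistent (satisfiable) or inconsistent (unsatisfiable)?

Setting (x, y, z, w) = (2, 4, 4, 5) satisfies everything: constraint 1: x - w = -3; constraint 4: x + z = 6, and the others follow.

Satisfiable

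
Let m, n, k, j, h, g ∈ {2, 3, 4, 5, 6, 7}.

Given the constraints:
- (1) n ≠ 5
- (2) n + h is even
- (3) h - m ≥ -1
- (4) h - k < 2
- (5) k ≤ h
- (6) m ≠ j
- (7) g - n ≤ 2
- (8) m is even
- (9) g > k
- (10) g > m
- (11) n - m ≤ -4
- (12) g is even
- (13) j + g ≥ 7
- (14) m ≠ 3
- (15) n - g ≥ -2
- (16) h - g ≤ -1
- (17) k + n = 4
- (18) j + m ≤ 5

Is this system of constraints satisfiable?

Constraints 3, 11, 15, and 16 give h − m ≥ -1, m − n ≥ 4, n − g ≥ -2, g − h ≥ 1.
Adding all 4 inequalities: the left sides telescope to 0, and the right sides sum to (-1) + 4 + (-2) + 1 = 2. So 0 ≥ 2, which is false.

Unsatisfiable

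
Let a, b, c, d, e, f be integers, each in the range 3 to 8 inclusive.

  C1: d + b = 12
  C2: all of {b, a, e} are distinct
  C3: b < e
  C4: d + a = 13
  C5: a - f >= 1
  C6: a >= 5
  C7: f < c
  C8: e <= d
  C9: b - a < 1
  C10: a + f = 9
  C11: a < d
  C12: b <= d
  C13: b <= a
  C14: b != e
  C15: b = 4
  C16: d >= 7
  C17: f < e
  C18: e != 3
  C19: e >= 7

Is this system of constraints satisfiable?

Satisfiable

The assignment a = 5, b = 4, c = 7, d = 8, e = 7, f = 4 works:
  constraint 1 holds since d + b = 12.
  constraint 4 holds since d + a = 13.
  constraint 5 holds since a - f = 1.
The rest check out directly.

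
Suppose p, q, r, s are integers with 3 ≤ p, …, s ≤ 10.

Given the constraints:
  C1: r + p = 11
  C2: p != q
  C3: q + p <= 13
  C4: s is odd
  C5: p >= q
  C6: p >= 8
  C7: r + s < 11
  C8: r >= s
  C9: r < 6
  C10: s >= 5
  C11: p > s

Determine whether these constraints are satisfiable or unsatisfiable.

From constraints 8 and 10: r ≥ s ≥ 5. From constraint 6: p ≥ 8. Hence r + p ≥ 13. But constraint 1 requires r + p = 11, and 11 < 13. Contradiction.

Unsatisfiable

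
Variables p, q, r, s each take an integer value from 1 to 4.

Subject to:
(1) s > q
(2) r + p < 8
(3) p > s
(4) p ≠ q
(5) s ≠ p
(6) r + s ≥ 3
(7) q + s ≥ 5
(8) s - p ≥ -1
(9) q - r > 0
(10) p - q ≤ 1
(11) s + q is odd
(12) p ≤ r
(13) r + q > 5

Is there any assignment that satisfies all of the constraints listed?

Constraints 1, 3, 9, and 12 give s < p, p ≤ r, r < q, q < s. Chaining: s < p ≤ r < q < s, which forces s < s — impossible.

Unsatisfiable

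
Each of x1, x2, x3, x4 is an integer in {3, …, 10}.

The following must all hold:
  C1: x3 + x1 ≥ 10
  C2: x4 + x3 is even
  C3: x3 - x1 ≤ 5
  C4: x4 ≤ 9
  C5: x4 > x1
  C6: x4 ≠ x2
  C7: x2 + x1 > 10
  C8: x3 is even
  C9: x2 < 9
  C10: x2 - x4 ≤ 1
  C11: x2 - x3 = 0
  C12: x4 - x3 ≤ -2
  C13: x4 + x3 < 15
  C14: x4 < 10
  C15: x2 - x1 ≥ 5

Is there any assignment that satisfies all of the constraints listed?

Constraints 3, 10, 12, and 15 give x1 − x3 ≥ -5, x3 − x4 ≥ 2, x4 − x2 ≥ -1, x2 − x1 ≥ 5.
Adding all 4 inequalities: the left sides telescope to 0, and the right sides sum to (-5) + 2 + (-1) + 5 = 1. So 0 ≥ 1, which is false.

Unsatisfiable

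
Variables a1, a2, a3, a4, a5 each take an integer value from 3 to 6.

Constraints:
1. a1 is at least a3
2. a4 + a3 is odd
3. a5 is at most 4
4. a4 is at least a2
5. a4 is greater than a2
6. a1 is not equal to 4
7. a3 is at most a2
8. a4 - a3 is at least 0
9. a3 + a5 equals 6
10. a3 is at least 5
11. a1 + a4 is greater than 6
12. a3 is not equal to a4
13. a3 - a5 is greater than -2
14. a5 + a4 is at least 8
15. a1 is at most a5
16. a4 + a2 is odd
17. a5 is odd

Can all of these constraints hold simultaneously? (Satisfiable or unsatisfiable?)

From constraints 1 and 10: a1 ≥ a3 and a3 ≥ 5, so a1 ≥ 5. From constraints 3 and 15: a1 ≤ a5 and a5 ≤ 4, so a1 ≤ 4. But 4 < 5, so no value of a1 works.

Unsatisfiable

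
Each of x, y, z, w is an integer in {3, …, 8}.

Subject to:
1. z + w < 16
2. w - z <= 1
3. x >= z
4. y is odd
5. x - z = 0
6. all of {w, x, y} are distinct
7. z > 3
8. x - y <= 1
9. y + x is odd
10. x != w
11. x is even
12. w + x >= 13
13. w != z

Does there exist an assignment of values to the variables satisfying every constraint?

Satisfiable

One satisfying assignment is x = 8, y = 7, z = 8, w = 6.
For the less obvious constraints — constraint 1: z + w = 14; constraint 2: w - z = -2 — and the others hold by inspection.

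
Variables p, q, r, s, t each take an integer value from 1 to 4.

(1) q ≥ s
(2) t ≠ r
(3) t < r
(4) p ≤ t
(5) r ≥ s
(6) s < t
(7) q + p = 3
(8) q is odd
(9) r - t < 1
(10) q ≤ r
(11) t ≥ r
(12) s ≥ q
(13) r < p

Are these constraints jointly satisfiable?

Unsatisfiable

Constraints 3, 4, and 13 give r < p, p ≤ t, t < r. Chaining: r < p ≤ t < r, which forces r < r — impossible.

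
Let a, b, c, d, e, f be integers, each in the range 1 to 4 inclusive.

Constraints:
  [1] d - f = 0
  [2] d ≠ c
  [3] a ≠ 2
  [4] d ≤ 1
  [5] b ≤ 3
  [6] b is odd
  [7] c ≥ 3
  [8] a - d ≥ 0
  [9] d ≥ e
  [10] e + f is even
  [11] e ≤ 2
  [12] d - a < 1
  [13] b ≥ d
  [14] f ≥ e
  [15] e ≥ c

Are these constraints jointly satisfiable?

From constraints 7 and 15: e ≥ c and c ≥ 3, so e ≥ 3. From constraints 4 and 9: e ≤ d and d ≤ 1, so e ≤ 1. But 1 < 3, so no value of e works.

Unsatisfiable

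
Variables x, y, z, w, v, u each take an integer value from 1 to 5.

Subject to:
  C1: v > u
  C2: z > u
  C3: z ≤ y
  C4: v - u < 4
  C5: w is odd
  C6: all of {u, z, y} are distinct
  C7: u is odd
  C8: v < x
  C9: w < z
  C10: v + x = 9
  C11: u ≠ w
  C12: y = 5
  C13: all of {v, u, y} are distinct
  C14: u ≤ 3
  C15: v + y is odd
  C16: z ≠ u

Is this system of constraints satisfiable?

Setting (x, y, z, w, v, u) = (5, 5, 4, 1, 4, 3) satisfies everything: constraint 4: v - u = 1; constraint 10: v + x = 9, and the others follow.

Satisfiable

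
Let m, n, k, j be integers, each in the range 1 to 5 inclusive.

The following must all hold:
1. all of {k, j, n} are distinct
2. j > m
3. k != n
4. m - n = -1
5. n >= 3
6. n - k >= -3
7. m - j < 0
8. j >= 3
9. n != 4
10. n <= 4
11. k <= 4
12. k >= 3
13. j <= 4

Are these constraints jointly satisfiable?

Constraints 5, 8, 10, 11, 12, and 13 confine each of k, j, n to the 2 values {3, 4}.
Constraint 1 requires all 3 of them to be distinct, but only 2 values are available — impossible by the pigeonhole principle.

Unsatisfiable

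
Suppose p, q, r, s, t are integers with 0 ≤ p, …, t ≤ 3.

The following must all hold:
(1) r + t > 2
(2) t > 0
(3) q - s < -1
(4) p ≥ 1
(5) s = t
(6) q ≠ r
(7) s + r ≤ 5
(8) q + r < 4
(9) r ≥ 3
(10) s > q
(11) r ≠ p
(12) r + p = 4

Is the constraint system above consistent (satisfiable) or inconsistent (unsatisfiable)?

Satisfiable

Take p = 1, q = 0, r = 3, s = 2, t = 2. Then constraint 1: r + t = 5; constraint 3: q - s = -2, and every other listed constraint is also met.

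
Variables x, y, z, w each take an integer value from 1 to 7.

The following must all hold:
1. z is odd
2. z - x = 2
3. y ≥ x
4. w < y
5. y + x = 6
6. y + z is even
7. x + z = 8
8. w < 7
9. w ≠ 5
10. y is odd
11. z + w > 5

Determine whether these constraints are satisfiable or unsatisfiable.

Take x = 3, y = 3, z = 5, w = 2. Then constraint 2: z - x = 2; constraint 5: y + x = 6; constraint 7: x + z = 8, and every other listed constraint is also met.

Satisfiable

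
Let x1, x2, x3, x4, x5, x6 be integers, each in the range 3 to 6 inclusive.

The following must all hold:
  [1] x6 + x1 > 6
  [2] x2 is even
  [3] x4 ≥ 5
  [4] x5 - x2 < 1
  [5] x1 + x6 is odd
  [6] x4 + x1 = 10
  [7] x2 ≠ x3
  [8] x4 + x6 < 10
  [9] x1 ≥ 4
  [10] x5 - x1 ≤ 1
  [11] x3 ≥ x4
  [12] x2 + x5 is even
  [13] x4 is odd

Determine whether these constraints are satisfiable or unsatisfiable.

Satisfiable

Take x1 = 5, x2 = 6, x3 = 5, x4 = 5, x5 = 6, x6 = 4. Then constraint 1: x6 + x1 = 9; constraint 4: x5 - x2 = 0, and every other listed constraint is also met.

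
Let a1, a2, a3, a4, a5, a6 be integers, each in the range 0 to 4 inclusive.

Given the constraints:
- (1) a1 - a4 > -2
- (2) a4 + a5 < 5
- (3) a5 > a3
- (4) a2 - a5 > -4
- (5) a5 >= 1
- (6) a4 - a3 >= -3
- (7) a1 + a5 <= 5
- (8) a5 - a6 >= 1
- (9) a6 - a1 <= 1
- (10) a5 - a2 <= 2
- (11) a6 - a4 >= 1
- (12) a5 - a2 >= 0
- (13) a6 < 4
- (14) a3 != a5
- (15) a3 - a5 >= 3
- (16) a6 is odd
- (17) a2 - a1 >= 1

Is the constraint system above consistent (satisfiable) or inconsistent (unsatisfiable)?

Unsatisfiable

Constraints 6, 9, 11, 12, 15, and 17 give a6 − a4 ≥ 1, a4 − a3 ≥ -3, a3 − a5 ≥ 3, a5 − a2 ≥ 0, a2 − a1 ≥ 1, a1 − a6 ≥ -1.
Adding all 6 inequalities: the left sides telescope to 0, and the right sides sum to 1 + (-3) + 3 + 0 + 1 + (-1) = 1. So 0 ≥ 1, which is false.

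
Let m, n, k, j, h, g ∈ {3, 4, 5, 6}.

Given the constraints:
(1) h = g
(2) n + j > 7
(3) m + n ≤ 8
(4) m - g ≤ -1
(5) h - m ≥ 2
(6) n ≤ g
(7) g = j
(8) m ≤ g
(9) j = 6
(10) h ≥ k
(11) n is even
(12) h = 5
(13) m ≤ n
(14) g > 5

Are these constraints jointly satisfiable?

Constraint 12 fixes h = 5 and constraint 9 fixes j = 6. Constraints 1 and 7 give h = g = j, so h = j. But 5 ≠ 6 — contradiction.

Unsatisfiable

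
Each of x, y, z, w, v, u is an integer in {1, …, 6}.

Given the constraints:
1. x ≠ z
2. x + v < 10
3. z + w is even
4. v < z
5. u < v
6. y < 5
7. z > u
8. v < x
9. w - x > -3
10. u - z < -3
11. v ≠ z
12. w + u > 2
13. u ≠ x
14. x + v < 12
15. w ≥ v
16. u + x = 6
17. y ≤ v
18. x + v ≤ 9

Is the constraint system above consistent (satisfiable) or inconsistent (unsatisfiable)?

Satisfiable

The assignment x = 5, y = 1, z = 6, w = 4, v = 4, u = 1 works:
  constraint 2 holds since x + v = 9.
  constraint 9 holds since w - x = -1.
  constraint 10 holds since u - z = -5.
The rest check out directly.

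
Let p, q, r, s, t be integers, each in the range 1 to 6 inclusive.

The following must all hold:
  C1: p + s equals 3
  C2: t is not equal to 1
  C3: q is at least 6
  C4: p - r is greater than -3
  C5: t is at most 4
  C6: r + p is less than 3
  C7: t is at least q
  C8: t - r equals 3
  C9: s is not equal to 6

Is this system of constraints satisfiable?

From constraint 3: q ≥ 6. From constraints 5 and 7: q ≤ t and t ≤ 4, so q ≤ 4. But 4 < 6, so no value of q works.

Unsatisfiable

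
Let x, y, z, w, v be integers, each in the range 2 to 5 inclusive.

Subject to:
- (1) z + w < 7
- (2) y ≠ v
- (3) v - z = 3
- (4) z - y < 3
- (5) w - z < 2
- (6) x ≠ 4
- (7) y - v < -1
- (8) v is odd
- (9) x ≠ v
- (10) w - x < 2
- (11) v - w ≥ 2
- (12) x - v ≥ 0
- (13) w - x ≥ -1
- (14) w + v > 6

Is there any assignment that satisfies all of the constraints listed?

Unsatisfiable

Constraints 11, 12, and 13 give w − x ≥ -1, x − v ≥ 0, v − w ≥ 2.
Adding all 3 inequalities: the left sides telescope to 0, and the right sides sum to (-1) + 0 + 2 = 1. So 0 ≥ 1, which is false.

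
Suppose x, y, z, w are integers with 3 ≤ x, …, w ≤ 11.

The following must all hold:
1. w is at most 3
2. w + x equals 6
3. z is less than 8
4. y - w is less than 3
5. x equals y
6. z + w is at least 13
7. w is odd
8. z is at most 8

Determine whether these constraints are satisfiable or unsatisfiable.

Unsatisfiable

From constraint 8: z ≤ 8. From constraint 1: w ≤ 3. Hence z + w ≤ 11. But constraint 6 requires z + w ≥ 13, and 13 > 11. Contradiction.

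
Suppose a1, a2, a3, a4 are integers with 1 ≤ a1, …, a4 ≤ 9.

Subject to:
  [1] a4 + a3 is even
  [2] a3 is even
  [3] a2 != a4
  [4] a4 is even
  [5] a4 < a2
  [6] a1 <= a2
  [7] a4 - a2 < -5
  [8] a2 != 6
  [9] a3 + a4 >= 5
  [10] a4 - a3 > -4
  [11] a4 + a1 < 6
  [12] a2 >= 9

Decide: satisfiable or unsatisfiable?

Satisfiable

The assignment a1 = 3, a2 = 9, a3 = 4, a4 = 2 works:
  constraint 7 holds since a4 - a2 = -7.
  constraint 9 holds since a3 + a4 = 6.
  constraint 10 holds since a4 - a3 = -2.
The rest check out directly.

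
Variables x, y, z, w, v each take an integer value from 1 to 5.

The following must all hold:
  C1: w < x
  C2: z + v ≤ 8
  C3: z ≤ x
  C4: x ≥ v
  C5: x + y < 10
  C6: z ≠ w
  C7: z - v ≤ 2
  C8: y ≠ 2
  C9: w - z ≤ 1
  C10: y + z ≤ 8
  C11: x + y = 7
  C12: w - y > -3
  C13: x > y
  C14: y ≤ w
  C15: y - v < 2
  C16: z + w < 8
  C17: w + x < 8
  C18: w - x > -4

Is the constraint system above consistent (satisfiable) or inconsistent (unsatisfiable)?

Satisfiable

Setting (x, y, z, w, v) = (4, 3, 4, 3, 2) satisfies everything: constraint 2: z + v = 6; constraint 5: x + y = 7; constraint 7: z - v = 2, and the others follow.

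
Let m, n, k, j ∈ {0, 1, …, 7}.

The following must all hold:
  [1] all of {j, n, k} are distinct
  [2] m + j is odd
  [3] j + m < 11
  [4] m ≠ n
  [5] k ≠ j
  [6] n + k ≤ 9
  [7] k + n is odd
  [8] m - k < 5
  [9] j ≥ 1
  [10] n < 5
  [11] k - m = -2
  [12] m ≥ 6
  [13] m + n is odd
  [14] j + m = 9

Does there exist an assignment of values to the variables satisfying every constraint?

Try m = 7, n = 4, k = 5, j = 2.
Check constraint 3: j + m = 9; constraint 6: n + k = 9; constraint 8: m - k = 2. The remaining constraints are straightforward to verify.

Satisfiable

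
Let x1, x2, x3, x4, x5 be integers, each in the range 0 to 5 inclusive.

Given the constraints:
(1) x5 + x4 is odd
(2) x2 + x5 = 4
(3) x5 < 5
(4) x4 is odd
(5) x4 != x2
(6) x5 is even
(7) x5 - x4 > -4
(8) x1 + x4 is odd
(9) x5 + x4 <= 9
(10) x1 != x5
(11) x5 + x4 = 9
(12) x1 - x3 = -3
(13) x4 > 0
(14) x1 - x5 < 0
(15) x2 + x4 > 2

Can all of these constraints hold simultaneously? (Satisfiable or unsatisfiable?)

Try x1 = 2, x2 = 0, x3 = 5, x4 = 5, x5 = 4.
Check constraint 2: x2 + x5 = 4; constraint 7: x5 - x4 = -1. The remaining constraints are straightforward to verify.

Satisfiable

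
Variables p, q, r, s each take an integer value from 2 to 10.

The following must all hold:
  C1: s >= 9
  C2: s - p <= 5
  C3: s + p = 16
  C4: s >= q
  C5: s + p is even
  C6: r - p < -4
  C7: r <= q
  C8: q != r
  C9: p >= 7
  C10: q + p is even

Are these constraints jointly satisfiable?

Satisfiable

One satisfying assignment is p = 7, q = 3, r = 2, s = 9.
For the less obvious constraints — constraint 2: s - p = 2; constraint 3: s + p = 16; constraint 6: r - p = -5 — and the others hold by inspection.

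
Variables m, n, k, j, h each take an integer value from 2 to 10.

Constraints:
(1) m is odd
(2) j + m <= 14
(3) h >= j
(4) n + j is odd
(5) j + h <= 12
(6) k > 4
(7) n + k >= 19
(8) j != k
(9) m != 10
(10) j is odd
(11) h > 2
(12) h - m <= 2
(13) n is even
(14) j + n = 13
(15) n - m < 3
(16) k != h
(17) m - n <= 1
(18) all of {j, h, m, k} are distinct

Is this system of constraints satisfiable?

Satisfiable

Take m = 9, n = 10, k = 10, j = 3, h = 8. Then constraint 2: j + m = 12; constraint 5: j + h = 11; constraint 7: n + k = 20, and every other listed constraint is also met.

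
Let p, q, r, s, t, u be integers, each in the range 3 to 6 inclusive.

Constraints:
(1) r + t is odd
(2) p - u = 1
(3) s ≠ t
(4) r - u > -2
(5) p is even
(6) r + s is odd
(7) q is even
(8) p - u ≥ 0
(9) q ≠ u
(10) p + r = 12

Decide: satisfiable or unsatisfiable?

The assignment p = 6, q = 6, r = 6, s = 3, t = 5, u = 5 works:
  constraint 2 holds since p - u = 1.
  constraint 4 holds since r - u = 1.
  constraint 8 holds since p - u = 1.
The rest check out directly.

Satisfiable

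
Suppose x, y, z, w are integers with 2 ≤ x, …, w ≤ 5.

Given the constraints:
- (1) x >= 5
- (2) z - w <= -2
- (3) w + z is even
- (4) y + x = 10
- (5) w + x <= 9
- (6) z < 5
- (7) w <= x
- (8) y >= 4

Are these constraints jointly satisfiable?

Satisfiable

Take x = 5, y = 5, z = 2, w = 4. Then constraint 2: z - w = -2; constraint 4: y + x = 10; constraint 5: w + x = 9, and every other listed constraint is also met.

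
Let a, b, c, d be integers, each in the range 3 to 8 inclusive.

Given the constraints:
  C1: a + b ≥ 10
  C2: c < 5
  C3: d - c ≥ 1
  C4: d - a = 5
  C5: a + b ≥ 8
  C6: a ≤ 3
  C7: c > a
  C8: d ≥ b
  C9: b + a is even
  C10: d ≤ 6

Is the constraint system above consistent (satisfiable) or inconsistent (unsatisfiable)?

Unsatisfiable

From constraint 6: a ≤ 3. From constraints 8 and 10: b ≤ d ≤ 6. Hence a + b ≤ 9. But constraint 1 requires a + b ≥ 10, and 10 > 9. Contradiction.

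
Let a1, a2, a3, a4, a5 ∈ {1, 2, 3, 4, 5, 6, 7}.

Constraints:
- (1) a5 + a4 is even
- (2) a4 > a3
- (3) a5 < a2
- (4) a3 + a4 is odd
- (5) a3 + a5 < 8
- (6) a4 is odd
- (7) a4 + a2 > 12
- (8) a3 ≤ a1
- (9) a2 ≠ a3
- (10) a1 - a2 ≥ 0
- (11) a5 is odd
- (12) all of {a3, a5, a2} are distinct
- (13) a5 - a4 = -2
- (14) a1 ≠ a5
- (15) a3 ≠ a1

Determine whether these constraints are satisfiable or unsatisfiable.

One satisfying assignment is a1 = 7, a2 = 7, a3 = 2, a4 = 7, a5 = 5.
For the less obvious constraints — constraint 5: a3 + a5 = 7; constraint 7: a4 + a2 = 14; constraint 10: a1 - a2 = 0 — and the others hold by inspection.

Satisfiable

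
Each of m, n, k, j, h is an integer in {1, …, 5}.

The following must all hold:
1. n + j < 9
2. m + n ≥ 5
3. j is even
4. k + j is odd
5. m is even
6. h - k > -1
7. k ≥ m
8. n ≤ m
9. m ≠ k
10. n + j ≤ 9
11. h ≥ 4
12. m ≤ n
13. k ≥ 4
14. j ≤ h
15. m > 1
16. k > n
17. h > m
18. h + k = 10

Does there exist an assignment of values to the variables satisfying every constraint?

Setting (m, n, k, j, h) = (4, 4, 5, 4, 5) satisfies everything: constraint 1: n + j = 8; constraint 2: m + n = 8; constraint 6: h - k = 0, and the others follow.

Satisfiable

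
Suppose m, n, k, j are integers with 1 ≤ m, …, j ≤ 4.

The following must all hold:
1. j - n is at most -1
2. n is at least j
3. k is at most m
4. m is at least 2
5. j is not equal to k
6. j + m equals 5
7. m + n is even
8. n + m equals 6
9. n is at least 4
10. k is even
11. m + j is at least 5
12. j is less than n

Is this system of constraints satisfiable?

Take m = 2, n = 4, k = 2, j = 3. Then constraint 1: j - n = -1; constraint 6: j + m = 5, and every other listed constraint is also met.

Satisfiable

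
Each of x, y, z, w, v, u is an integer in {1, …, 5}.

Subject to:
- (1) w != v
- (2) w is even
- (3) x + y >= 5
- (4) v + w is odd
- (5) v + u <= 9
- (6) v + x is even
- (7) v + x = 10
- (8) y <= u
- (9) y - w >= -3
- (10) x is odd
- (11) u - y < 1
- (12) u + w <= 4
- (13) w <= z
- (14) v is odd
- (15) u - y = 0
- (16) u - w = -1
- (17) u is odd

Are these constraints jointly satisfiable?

Satisfiable

Take x = 5, y = 1, z = 4, w = 2, v = 5, u = 1. Then constraint 3: x + y = 6; constraint 5: v + u = 6; constraint 7: v + x = 10, and every other listed constraint is also met.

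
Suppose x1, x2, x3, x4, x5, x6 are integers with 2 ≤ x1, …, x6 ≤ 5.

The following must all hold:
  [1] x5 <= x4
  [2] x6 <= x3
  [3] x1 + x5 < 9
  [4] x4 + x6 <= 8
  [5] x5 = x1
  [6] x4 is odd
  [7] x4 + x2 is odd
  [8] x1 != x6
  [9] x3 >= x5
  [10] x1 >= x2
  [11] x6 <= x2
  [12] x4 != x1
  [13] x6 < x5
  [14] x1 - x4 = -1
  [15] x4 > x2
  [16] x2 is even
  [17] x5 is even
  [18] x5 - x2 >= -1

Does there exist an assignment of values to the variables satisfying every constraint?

Satisfiable

The assignment x1 = 4, x2 = 4, x3 = 4, x4 = 5, x5 = 4, x6 = 3 works:
  constraint 3 holds since x1 + x5 = 8.
  constraint 4 holds since x4 + x6 = 8.
  constraint 14 holds since x1 - x4 = -1.
The rest check out directly.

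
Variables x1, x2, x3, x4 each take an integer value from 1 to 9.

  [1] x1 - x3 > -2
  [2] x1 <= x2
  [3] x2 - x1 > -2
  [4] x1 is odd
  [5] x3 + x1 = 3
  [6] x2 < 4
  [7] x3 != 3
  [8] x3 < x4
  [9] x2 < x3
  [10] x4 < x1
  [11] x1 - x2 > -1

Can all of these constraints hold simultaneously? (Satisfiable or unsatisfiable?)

Unsatisfiable

Constraints 2, 8, 9, and 10 give x1 ≤ x2, x2 < x3, x3 < x4, x4 < x1. Chaining: x1 ≤ x2 < x3 < x4 < x1, which forces x1 < x1 — impossible.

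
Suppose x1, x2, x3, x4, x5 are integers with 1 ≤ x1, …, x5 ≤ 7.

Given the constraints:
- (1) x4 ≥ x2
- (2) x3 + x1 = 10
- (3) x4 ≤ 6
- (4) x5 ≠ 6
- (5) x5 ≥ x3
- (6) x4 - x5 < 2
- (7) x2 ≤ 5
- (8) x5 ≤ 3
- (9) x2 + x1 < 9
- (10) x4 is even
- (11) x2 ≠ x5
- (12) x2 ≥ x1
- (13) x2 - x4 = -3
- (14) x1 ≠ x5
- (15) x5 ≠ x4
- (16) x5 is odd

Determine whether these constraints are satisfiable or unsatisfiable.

Unsatisfiable

From constraints 5 and 8: x3 ≤ x5 ≤ 3. From constraints 7 and 12: x1 ≤ x2 ≤ 5. Hence x3 + x1 ≤ 8. But constraint 2 requires x3 + x1 = 10, and 10 > 8. Contradiction.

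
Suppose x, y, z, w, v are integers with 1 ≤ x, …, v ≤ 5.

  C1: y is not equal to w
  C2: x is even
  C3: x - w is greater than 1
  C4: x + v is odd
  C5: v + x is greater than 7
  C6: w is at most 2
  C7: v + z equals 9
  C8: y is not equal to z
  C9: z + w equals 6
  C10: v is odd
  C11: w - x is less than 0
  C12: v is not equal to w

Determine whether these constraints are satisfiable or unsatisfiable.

Satisfiable

Take x = 4, y = 1, z = 4, w = 2, v = 5. Then constraint 3: x - w = 2; constraint 5: v + x = 9, and every other listed constraint is also met.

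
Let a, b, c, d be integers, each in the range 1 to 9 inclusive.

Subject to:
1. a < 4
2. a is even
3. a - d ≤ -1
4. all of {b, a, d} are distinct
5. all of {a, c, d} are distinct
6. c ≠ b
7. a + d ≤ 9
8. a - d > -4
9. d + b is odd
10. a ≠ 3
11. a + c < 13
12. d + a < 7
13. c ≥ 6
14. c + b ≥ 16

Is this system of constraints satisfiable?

The assignment a = 2, b = 9, c = 8, d = 4 works:
  constraint 3 holds since a - d = -2.
  constraint 7 holds since a + d = 6.
  constraint 8 holds since a - d = -2.
The rest check out directly.

Satisfiable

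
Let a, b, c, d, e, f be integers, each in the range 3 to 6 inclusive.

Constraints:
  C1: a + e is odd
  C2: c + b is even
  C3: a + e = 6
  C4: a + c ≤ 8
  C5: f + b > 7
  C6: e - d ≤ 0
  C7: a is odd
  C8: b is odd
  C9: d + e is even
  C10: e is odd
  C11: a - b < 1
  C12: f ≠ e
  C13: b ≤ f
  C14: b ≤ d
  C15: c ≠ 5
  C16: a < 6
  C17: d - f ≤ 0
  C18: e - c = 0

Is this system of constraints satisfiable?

Constraint 7 makes a odd and constraint 10 makes e odd, so a + e must be even. Constraint 1 says a + e is odd — contradiction.

Unsatisfiable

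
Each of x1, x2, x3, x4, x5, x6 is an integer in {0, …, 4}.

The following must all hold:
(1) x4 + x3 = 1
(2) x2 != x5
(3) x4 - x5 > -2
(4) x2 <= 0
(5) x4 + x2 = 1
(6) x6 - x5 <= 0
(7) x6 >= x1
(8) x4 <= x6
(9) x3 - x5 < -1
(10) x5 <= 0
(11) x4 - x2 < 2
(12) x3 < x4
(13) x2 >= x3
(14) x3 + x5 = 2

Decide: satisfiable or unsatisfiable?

Unsatisfiable

From constraints 4 and 13: x3 ≤ x2 ≤ 0. From constraint 10: x5 ≤ 0. Hence x3 + x5 ≤ 0. But constraint 14 requires x3 + x5 = 2, and 2 > 0. Contradiction.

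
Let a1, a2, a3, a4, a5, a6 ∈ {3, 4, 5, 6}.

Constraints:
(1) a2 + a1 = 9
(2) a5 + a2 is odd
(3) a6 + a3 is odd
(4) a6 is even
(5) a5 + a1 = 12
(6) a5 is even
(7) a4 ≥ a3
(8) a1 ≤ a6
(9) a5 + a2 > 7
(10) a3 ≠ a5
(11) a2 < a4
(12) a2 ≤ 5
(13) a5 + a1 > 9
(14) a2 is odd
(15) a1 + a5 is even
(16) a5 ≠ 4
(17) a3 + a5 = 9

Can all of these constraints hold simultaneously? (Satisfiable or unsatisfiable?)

Satisfiable

The assignment a1 = 6, a2 = 3, a3 = 3, a4 = 6, a5 = 6, a6 = 6 works:
  constraint 1 holds since a2 + a1 = 9.
  constraint 5 holds since a5 + a1 = 12.
  constraint 9 holds since a5 + a2 = 9.
The rest check out directly.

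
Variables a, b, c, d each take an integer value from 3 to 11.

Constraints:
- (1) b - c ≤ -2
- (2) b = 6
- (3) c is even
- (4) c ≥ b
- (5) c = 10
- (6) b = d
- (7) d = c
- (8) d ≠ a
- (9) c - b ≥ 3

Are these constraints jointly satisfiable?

Constraint 2 fixes b = 6 and constraint 5 fixes c = 10. Constraints 6 and 7 give b = d = c, so b = c. But 6 ≠ 10 — contradiction.

Unsatisfiable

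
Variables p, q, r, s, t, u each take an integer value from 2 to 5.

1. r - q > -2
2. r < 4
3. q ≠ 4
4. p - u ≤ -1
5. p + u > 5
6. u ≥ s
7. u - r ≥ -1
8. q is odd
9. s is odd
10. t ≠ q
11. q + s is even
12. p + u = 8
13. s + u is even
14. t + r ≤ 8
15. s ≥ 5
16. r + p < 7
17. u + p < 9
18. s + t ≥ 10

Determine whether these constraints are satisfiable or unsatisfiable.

Satisfiable

The assignment p = 3, q = 3, r = 3, s = 5, t = 5, u = 5 works:
  constraint 1 holds since r - q = 0.
  constraint 4 holds since p - u = -2.
The rest check out directly.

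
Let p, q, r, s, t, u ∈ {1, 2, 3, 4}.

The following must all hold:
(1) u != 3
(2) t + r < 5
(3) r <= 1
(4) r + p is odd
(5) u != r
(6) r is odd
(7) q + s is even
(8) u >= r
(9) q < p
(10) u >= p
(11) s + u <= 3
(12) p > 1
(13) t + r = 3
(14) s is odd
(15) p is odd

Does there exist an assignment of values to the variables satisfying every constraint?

Constraint 6 makes r odd and constraint 15 makes p odd, so r + p must be even. Constraint 4 says r + p is odd — contradiction.

Unsatisfiable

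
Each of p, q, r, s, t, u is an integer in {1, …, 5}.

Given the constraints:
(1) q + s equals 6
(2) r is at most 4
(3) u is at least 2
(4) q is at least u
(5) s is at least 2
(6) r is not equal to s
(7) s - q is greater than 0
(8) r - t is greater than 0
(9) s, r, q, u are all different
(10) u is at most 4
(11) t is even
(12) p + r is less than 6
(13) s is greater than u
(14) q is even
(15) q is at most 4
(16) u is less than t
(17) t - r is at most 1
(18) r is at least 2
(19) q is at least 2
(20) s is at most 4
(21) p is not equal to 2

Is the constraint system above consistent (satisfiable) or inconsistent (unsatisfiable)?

Unsatisfiable

Constraints 2, 3, 5, 10, 15, 18, 19, and 20 confine each of s, r, q, u to the 3 values {2, …, 4}.
Constraint 9 requires all 4 of them to be distinct, but only 3 values are available — impossible by the pigeonhole principle.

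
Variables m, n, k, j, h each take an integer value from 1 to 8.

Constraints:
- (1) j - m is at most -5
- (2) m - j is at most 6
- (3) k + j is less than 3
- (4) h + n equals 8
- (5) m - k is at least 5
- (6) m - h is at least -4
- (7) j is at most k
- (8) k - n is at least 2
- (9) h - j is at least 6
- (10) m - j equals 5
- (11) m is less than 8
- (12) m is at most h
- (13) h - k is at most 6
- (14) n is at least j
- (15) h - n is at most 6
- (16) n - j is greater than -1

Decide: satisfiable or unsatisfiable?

Unsatisfiable

Constraints 2, 5, 8, 9, and 15 give h − j ≥ 6, j − m ≥ -6, m − k ≥ 5, k − n ≥ 2, n − h ≥ -6.
Adding all 5 inequalities: the left sides telescope to 0, and the right sides sum to 6 + (-6) + 5 + 2 + (-6) = 1. So 0 ≥ 1, which is false.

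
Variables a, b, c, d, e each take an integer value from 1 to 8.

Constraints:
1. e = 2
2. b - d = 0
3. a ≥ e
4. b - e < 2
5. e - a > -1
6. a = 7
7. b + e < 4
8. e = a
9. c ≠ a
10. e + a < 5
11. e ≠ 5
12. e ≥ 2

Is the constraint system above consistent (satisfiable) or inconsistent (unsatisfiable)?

Constraint 1 fixes e = 2 and constraint 6 fixes a = 7, but constraint 8 requires e = a. Since 2 ≠ 7, contradiction.

Unsatisfiable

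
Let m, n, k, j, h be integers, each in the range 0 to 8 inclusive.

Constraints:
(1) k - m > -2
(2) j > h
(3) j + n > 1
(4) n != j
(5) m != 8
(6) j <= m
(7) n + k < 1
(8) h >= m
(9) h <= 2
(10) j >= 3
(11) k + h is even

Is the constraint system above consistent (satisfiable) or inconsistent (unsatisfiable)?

Unsatisfiable

From constraints 6 and 10: m ≥ j and j ≥ 3, so m ≥ 3. From constraints 8 and 9: m ≤ h and h ≤ 2, so m ≤ 2. But 2 < 3, so no value of m works.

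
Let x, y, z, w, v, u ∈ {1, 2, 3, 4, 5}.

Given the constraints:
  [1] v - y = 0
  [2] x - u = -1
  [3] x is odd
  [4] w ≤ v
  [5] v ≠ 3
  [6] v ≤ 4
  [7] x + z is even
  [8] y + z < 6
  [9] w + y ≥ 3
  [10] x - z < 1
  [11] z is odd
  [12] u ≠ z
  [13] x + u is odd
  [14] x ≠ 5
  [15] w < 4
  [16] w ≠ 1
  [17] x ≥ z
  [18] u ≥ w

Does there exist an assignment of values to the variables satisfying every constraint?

Setting (x, y, z, w, v, u) = (1, 2, 1, 2, 2, 2) satisfies everything: constraint 1: v - y = 0; constraint 2: x - u = -1, and the others follow.

Satisfiable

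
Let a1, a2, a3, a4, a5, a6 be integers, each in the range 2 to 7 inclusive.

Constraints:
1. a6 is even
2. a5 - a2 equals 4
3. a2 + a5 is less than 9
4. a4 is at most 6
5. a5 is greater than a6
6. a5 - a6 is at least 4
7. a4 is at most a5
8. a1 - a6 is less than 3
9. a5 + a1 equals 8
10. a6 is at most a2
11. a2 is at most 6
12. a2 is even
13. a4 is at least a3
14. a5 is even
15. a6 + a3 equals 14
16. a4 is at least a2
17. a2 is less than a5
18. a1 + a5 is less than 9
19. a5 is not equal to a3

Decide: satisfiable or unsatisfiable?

Unsatisfiable

From constraints 10 and 11: a6 ≤ a2 ≤ 6. From constraints 4 and 13: a3 ≤ a4 ≤ 6. Hence a6 + a3 ≤ 12. But constraint 15 requires a6 + a3 = 14, and 14 > 12. Contradiction.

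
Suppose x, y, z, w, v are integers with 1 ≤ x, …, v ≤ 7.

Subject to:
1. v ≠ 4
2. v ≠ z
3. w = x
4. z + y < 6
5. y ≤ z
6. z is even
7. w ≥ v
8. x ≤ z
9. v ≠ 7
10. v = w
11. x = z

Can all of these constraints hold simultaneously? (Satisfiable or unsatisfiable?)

Unsatisfiable

From constraints 3, 10, and 11, v = w = x = z, so v = z. But constraint 2 says v ≠ z. Contradiction.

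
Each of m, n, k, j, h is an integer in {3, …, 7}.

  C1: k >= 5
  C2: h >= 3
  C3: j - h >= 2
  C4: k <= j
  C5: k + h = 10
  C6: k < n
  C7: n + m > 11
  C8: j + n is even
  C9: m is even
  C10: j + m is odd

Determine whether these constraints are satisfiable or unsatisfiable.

Satisfiable

The assignment m = 6, n = 7, k = 6, j = 7, h = 4 works:
  constraint 3 holds since j - h = 3.
  constraint 5 holds since k + h = 10.
  constraint 7 holds since n + m = 13.
The rest check out directly.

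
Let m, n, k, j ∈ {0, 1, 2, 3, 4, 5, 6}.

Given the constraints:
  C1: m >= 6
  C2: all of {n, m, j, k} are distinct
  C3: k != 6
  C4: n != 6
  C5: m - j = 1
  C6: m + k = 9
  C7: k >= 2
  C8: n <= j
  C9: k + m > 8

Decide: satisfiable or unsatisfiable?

One satisfying assignment is m = 6, n = 2, k = 3, j = 5.
For the less obvious constraints — constraint 5: m - j = 1; constraint 6: m + k = 9 — and the others hold by inspection.

Satisfiable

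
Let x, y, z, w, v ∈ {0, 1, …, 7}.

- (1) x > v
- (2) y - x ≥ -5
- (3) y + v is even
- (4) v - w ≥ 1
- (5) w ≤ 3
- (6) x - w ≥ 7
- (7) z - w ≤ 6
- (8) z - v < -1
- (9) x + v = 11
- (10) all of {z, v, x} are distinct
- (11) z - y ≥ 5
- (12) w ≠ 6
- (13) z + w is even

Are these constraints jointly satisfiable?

Constraints 2, 6, 7, and 11 give w − z ≥ -6, z − y ≥ 5, y − x ≥ -5, x − w ≥ 7.
Adding all 4 inequalities: the left sides telescope to 0, and the right sides sum to (-6) + 5 + (-5) + 7 = 1. So 0 ≥ 1, which is false.

Unsatisfiable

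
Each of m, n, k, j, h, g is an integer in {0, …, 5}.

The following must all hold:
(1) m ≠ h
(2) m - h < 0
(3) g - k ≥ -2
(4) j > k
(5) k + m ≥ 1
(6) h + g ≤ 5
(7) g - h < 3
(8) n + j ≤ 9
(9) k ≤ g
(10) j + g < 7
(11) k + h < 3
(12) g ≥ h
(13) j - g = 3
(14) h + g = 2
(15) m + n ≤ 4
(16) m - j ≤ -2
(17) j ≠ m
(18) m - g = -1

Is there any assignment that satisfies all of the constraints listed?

Satisfiable

The assignment m = 0, n = 3, k = 1, j = 4, h = 1, g = 1 works:
  constraint 2 holds since m - h = -1.
  constraint 3 holds since g - k = 0.
  constraint 5 holds since k + m = 1.
The rest check out directly.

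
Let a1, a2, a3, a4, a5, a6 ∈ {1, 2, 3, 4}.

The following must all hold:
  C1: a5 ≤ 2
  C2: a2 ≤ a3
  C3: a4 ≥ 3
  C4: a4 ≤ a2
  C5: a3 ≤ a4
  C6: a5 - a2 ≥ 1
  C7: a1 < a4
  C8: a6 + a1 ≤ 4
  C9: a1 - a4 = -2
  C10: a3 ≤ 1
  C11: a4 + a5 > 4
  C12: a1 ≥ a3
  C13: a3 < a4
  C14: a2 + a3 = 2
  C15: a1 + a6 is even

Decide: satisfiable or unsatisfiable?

Unsatisfiable

From constraints 3 and 4: a2 ≥ a4 and a4 ≥ 3, so a2 ≥ 3. From constraints 2 and 10: a2 ≤ a3 and a3 ≤ 1, so a2 ≤ 1. But 1 < 3, so no value of a2 works.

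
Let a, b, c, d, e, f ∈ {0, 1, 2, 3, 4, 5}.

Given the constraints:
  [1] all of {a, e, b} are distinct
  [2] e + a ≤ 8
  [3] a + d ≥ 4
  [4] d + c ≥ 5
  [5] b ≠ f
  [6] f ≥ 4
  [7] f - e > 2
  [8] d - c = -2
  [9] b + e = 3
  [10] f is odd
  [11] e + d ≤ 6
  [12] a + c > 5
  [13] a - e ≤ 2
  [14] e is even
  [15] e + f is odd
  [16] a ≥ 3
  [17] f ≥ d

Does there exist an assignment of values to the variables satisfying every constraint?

The assignment a = 3, b = 1, c = 5, d = 3, e = 2, f = 5 works:
  constraint 2 holds since e + a = 5.
  constraint 3 holds since a + d = 6.
The rest check out directly.

Satisfiable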